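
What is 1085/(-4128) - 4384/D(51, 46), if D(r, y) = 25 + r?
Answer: -4544903/78432 ≈ -57.947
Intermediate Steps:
1085/(-4128) - 4384/D(51, 46) = 1085/(-4128) - 4384/(25 + 51) = 1085*(-1/4128) - 4384/76 = -1085/4128 - 4384*1/76 = -1085/4128 - 1096/19 = -4544903/78432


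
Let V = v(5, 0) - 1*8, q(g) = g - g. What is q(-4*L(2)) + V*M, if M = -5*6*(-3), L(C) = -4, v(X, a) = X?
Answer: -270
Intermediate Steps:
q(g) = 0
V = -3 (V = 5 - 1*8 = 5 - 8 = -3)
M = 90 (M = -30*(-3) = 90)
q(-4*L(2)) + V*M = 0 - 3*90 = 0 - 270 = -270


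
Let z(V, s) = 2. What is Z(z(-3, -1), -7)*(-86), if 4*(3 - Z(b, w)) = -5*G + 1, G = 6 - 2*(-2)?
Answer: -2623/2 ≈ -1311.5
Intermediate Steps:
G = 10 (G = 6 + 4 = 10)
Z(b, w) = 61/4 (Z(b, w) = 3 - (-5*10 + 1)/4 = 3 - (-50 + 1)/4 = 3 - ¼*(-49) = 3 + 49/4 = 61/4)
Z(z(-3, -1), -7)*(-86) = (61/4)*(-86) = -2623/2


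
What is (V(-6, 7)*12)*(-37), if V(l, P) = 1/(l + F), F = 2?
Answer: 111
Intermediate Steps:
V(l, P) = 1/(2 + l) (V(l, P) = 1/(l + 2) = 1/(2 + l))
(V(-6, 7)*12)*(-37) = (12/(2 - 6))*(-37) = (12/(-4))*(-37) = -1/4*12*(-37) = -3*(-37) = 111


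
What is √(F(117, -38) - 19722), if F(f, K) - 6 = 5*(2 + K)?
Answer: 2*I*√4974 ≈ 141.05*I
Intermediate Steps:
F(f, K) = 16 + 5*K (F(f, K) = 6 + 5*(2 + K) = 6 + (10 + 5*K) = 16 + 5*K)
√(F(117, -38) - 19722) = √((16 + 5*(-38)) - 19722) = √((16 - 190) - 19722) = √(-174 - 19722) = √(-19896) = 2*I*√4974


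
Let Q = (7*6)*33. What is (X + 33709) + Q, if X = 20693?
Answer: 55788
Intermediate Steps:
Q = 1386 (Q = 42*33 = 1386)
(X + 33709) + Q = (20693 + 33709) + 1386 = 54402 + 1386 = 55788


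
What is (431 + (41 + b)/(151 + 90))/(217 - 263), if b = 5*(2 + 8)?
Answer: -51981/5543 ≈ -9.3778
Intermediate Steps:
b = 50 (b = 5*10 = 50)
(431 + (41 + b)/(151 + 90))/(217 - 263) = (431 + (41 + 50)/(151 + 90))/(217 - 263) = (431 + 91/241)/(-46) = (431 + 91*(1/241))*(-1/46) = (431 + 91/241)*(-1/46) = (103962/241)*(-1/46) = -51981/5543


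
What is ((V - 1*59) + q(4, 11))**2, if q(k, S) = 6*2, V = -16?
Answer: 3969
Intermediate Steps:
q(k, S) = 12
((V - 1*59) + q(4, 11))**2 = ((-16 - 1*59) + 12)**2 = ((-16 - 59) + 12)**2 = (-75 + 12)**2 = (-63)**2 = 3969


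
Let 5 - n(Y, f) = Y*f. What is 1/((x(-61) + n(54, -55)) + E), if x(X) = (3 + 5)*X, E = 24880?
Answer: 1/27367 ≈ 3.6540e-5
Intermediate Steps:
x(X) = 8*X
n(Y, f) = 5 - Y*f
1/((x(-61) + n(54, -55)) + E) = 1/((8*(-61) + (5 - 1*54*(-55))) + 24880) = 1/((-488 + (5 + 2970)) + 24880) = 1/((-488 + 2975) + 24880) = 1/(2487 + 24880) = 1/27367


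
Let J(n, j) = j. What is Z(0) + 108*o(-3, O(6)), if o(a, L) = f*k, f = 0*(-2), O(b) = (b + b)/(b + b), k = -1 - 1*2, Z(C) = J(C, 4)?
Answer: 4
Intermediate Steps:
Z(C) = 4
k = -3 (k = -1 - 2 = -3)
O(b) = 1 (O(b) = (2*b)/((2*b)) = (2*b)*(1/(2*b)) = 1)
f = 0
o(a, L) = 0 (o(a, L) = 0*(-3) = 0)
Z(0) + 108*o(-3, O(6)) = 4 + 108*0 = 4 + 0 = 4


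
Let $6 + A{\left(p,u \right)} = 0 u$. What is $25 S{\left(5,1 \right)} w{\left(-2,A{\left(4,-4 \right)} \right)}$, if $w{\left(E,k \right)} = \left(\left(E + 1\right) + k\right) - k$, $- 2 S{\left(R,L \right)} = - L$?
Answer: $- \frac{25}{2} \approx -12.5$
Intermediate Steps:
$A{\left(p,u \right)} = -6$ ($A{\left(p,u \right)} = -6 + 0 u = -6 + 0 = -6$)
$S{\left(R,L \right)} = \frac{L}{2}$ ($S{\left(R,L \right)} = - \frac{\left(-1\right) L}{2} = \frac{L}{2}$)
$w{\left(E,k \right)} = 1 + E$ ($w{\left(E,k \right)} = \left(\left(1 + E\right) + k\right) - k = \left(1 + E + k\right) - k = 1 + E$)
$25 S{\left(5,1 \right)} w{\left(-2,A{\left(4,-4 \right)} \right)} = 25 \cdot \frac{1}{2} \cdot 1 \left(1 - 2\right) = 25 \cdot \frac{1}{2} \left(-1\right) = \frac{25}{2} \left(-1\right) = - \frac{25}{2}$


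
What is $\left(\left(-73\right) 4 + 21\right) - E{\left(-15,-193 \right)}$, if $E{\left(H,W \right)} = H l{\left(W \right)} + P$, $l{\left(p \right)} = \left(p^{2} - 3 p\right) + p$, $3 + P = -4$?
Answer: $564261$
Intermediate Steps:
$P = -7$ ($P = -3 - 4 = -7$)
$l{\left(p \right)} = p^{2} - 2 p$
$E{\left(H,W \right)} = -7 + H W \left(-2 + W\right)$ ($E{\left(H,W \right)} = H W \left(-2 + W\right) - 7 = -7 + H W \left(-2 + W\right)$)
$\left(\left(-73\right) 4 + 21\right) - E{\left(-15,-193 \right)} = \left(\left(-73\right) 4 + 21\right) - \left(-7 - - 2895 \left(-2 - 193\right)\right) = \left(-292 + 21\right) - \left(-7 - \left(-2895\right) \left(-195\right)\right) = -271 - \left(-7 - 564525\right) = -271 - -564532 = -271 + 564532 = 564261$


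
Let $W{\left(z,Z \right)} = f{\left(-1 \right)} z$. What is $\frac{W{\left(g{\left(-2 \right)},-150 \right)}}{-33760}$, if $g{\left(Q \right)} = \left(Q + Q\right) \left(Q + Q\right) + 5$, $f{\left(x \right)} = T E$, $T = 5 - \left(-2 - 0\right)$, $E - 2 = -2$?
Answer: $0$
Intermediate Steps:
$E = 0$ ($E = 2 - 2 = 0$)
$T = 7$ ($T = 5 - \left(-2 + 0\right) = 5 - -2 = 5 + 2 = 7$)
$f{\left(x \right)} = 0$ ($f{\left(x \right)} = 7 \cdot 0 = 0$)
$g{\left(Q \right)} = 5 + 4 Q^{2}$ ($g{\left(Q \right)} = 2 Q 2 Q + 5 = 4 Q^{2} + 5 = 5 + 4 Q^{2}$)
$W{\left(z,Z \right)} = 0$ ($W{\left(z,Z \right)} = 0 z = 0$)
$\frac{W{\left(g{\left(-2 \right)},-150 \right)}}{-33760} = \frac{0}{-33760} = 0 \left(- \frac{1}{33760}\right) = 0$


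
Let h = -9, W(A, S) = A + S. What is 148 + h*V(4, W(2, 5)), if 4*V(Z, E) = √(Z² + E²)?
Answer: 148 - 9*√65/4 ≈ 129.86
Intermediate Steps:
V(Z, E) = √(E² + Z²)/4 (V(Z, E) = √(Z² + E²)/4 = √(E² + Z²)/4)
148 + h*V(4, W(2, 5)) = 148 - 9*√((2 + 5)² + 4²)/4 = 148 - 9*√(7² + 16)/4 = 148 - 9*√(49 + 16)/4 = 148 - 9*√65/4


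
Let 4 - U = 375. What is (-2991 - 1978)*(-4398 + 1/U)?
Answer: 8107713571/371 ≈ 2.1854e+7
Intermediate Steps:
U = -371 (U = 4 - 1*375 = 4 - 375 = -371)
(-2991 - 1978)*(-4398 + 1/U) = (-2991 - 1978)*(-4398 + 1/(-371)) = -4969*(-4398 - 1/371) = -4969*(-1631659/371) = 8107713571/371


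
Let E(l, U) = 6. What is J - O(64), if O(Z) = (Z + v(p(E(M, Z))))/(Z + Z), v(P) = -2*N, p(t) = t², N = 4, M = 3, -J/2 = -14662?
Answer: 469177/16 ≈ 29324.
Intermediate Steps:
J = 29324 (J = -2*(-14662) = 29324)
v(P) = -8 (v(P) = -2*4 = -8)
O(Z) = (-8 + Z)/(2*Z) (O(Z) = (Z - 8)/(Z + Z) = (-8 + Z)/((2*Z)) = (-8 + Z)*(1/(2*Z)) = (-8 + Z)/(2*Z))
J - O(64) = 29324 - (-8 + 64)/(2*64) = 29324 - 56/(2*64) = 29324 - 1*7/16 = 29324 - 7/16 = 469177/16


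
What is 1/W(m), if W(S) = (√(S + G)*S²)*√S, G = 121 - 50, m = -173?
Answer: -√17646/528127134 ≈ -2.5153e-7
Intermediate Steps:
G = 71
W(S) = S^(5/2)*√(71 + S) (W(S) = (√(S + 71)*S²)*√S = (√(71 + S)*S²)*√S = (S²*√(71 + S))*√S = S^(5/2)*√(71 + S))
1/W(m) = 1/((-173)^(5/2)*√(71 - 173)) = 1/((29929*I*√173)*√(-102)) = 1/((29929*I*√173)*(I*√102)) = 1/(-29929*√17646) = -√17646/528127134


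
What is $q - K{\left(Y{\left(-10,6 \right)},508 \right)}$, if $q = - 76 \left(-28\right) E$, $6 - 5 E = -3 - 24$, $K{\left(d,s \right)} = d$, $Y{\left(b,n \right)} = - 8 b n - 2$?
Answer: $\frac{67834}{5} \approx 13567.0$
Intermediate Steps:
$Y{\left(b,n \right)} = -2 - 8 b n$ ($Y{\left(b,n \right)} = - 8 b n - 2 = -2 - 8 b n$)
$E = \frac{33}{5}$ ($E = \frac{6}{5} - \frac{-3 - 24}{5} = \frac{6}{5} - - \frac{27}{5} = \frac{6}{5} + \frac{27}{5} = \frac{33}{5} \approx 6.6$)
$q = \frac{70224}{5}$ ($q = - \frac{76 \left(-28\right) 33}{5} = - \frac{\left(-2128\right) 33}{5} = \left(-1\right) \left(- \frac{70224}{5}\right) = \frac{70224}{5} \approx 14045.0$)
$q - K{\left(Y{\left(-10,6 \right)},508 \right)} = \frac{70224}{5} - \left(-2 - \left(-80\right) 6\right) = \frac{70224}{5} - \left(-2 + 480\right) = \frac{70224}{5} - 478 = \frac{67834}{5}$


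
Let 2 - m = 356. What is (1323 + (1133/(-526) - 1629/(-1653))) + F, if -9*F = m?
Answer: 1183502867/869478 ≈ 1361.2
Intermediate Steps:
m = -354 (m = 2 - 1*356 = 2 - 356 = -354)
F = 118/3 (F = -1/9*(-354) = 118/3 ≈ 39.333)
(1323 + (1133/(-526) - 1629/(-1653))) + F = (1323 + (1133/(-526) - 1629/(-1653))) + 118/3 = (1323 + (1133*(-1/526) - 1629*(-1/1653))) + 118/3 = (1323 + (-1133/526 + 543/551)) + 118/3 = (1323 - 338665/289826) + 118/3 = 383101133/289826 + 118/3 = 1183502867/869478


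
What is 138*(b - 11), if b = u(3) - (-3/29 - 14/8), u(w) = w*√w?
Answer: -73209/58 + 414*√3 ≈ -545.16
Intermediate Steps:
u(w) = w^(3/2)
b = 215/116 + 3*√3 (b = 3^(3/2) - (-3/29 - 14/8) = 3*√3 - (-3*1/29 - 14*⅛) = 3*√3 - (-3/29 - 7/4) = 3*√3 - 1*(-215/116) = 3*√3 + 215/116 = 215/116 + 3*√3 ≈ 7.0496)
138*(b - 11) = 138*((215/116 + 3*√3) - 11) = 138*(-1061/116 + 3*√3) = -73209/58 + 414*√3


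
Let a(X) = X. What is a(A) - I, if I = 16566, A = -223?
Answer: -16789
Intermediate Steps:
a(A) - I = -223 - 1*16566 = -223 - 16566 = -16789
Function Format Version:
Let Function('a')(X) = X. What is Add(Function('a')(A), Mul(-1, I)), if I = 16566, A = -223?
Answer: -16789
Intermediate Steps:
Add(Function('a')(A), Mul(-1, I)) = Add(-223, Mul(-1, 16566)) = Add(-223, -16566) = -16789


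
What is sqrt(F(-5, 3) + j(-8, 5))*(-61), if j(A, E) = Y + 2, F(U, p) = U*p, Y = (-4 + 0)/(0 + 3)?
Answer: -61*I*sqrt(129)/3 ≈ -230.94*I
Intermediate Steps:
Y = -4/3 ≈ -1.3333
j(A, E) = 2/3 (j(A, E) = -4/3 + 2 = 2/3)
sqrt(F(-5, 3) + j(-8, 5))*(-61) = sqrt(-5*3 + 2/3)*(-61) = sqrt(-15 + 2/3)*(-61) = sqrt(-43/3)*(-61) = (I*sqrt(129)/3)*(-61) = -61*I*sqrt(129)/3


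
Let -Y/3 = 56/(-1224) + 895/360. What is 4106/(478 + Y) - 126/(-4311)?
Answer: 805132310/91985723 ≈ 8.7528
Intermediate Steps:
Y = -2987/408 (Y = -3*(56/(-1224) + 895/360) = -3*(56*(-1/1224) + 895*(1/360)) = -3*(-7/153 + 179/72) = -3*2987/1224 = -2987/408 ≈ -7.3211)
4106/(478 + Y) - 126/(-4311) = 4106/(478 - 2987/408) - 126/(-4311) = 4106/(192037/408) - 126*(-1/4311) = 4106*(408/192037) + 14/479 = 1675248/192037 + 14/479 = 805132310/91985723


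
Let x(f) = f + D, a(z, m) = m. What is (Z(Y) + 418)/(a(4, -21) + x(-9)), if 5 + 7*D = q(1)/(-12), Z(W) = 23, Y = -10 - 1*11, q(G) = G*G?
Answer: -37044/2581 ≈ -14.353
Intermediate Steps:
q(G) = G²
Y = -21 (Y = -10 - 11 = -21)
D = -61/84 (D = -5/7 + (1²/(-12))/7 = -5/7 + (1*(-1/12))/7 = -5/7 + (⅐)*(-1/12) = -5/7 - 1/84 = -61/84 ≈ -0.72619)
x(f) = -61/84 + f (x(f) = f - 61/84 = -61/84 + f)
(Z(Y) + 418)/(a(4, -21) + x(-9)) = (23 + 418)/(-21 + (-61/84 - 9)) = 441/(-21 - 817/84) = 441/(-2581/84) = 441*(-84/2581) = -37044/2581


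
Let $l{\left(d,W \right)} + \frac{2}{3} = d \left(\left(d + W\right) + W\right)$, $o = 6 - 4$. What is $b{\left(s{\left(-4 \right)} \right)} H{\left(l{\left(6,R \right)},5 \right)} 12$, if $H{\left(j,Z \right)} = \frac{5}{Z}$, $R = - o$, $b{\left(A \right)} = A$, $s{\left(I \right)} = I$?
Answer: $-48$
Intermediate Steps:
$o = 2$ ($o = 6 - 4 = 2$)
$R = -2$ ($R = \left(-1\right) 2 = -2$)
$l{\left(d,W \right)} = - \frac{2}{3} + d \left(d + 2 W\right)$ ($l{\left(d,W \right)} = - \frac{2}{3} + d \left(\left(d + W\right) + W\right) = - \frac{2}{3} + d \left(\left(W + d\right) + W\right) = - \frac{2}{3} + d \left(d + 2 W\right)$)
$b{\left(s{\left(-4 \right)} \right)} H{\left(l{\left(6,R \right)},5 \right)} 12 = - 4 \cdot \frac{5}{5} \cdot 12 = - 4 \cdot 5 \cdot \frac{1}{5} \cdot 12 = \left(-4\right) 1 \cdot 12 = \left(-4\right) 12 = -48$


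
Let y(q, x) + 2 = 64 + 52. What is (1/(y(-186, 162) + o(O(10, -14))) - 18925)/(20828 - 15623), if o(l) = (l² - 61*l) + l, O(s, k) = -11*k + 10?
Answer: -108314083/29789950 ≈ -3.6359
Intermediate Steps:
O(s, k) = 10 - 11*k
o(l) = l² - 60*l
y(q, x) = 114 (y(q, x) = -2 + (64 + 52) = -2 + 116 = 114)
(1/(y(-186, 162) + o(O(10, -14))) - 18925)/(20828 - 15623) = (1/(114 + (10 - 11*(-14))*(-60 + (10 - 11*(-14)))) - 18925)/(20828 - 15623) = (1/(114 + (10 + 154)*(-60 + (10 + 154))) - 18925)/5205 = (1/(114 + 164*(-60 + 164)) - 18925)*(1/5205) = (1/(114 + 164*104) - 18925)*(1/5205) = (1/(114 + 17056) - 18925)*(1/5205) = (1/17170 - 18925)*(1/5205) = -324942249/17170*1/5205 = -108314083/29789950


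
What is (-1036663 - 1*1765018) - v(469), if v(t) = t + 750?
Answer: -2802900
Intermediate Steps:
v(t) = 750 + t
(-1036663 - 1*1765018) - v(469) = (-1036663 - 1*1765018) - (750 + 469) = (-1036663 - 1765018) - 1*1219 = -2801681 - 1219 = -2802900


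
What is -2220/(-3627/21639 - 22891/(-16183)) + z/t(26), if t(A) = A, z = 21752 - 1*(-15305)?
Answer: -167997988291/473029492 ≈ -355.15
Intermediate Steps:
z = 37057 (z = 21752 + 15305 = 37057)
-2220/(-3627/21639 - 22891/(-16183)) + z/t(26) = -2220/(-3627/21639 - 22891/(-16183)) + 37057/26 = -2220/(-3627*1/21639 - 22891*(-1/16183)) + 37057*(1/26) = -2220/(-1209/7213 + 22891/16183) + 37057/26 = -2220/145547536/116727979 + 37057/26 = -2220*116727979/145547536 + 37057/26 = -64784028345/36386884 + 37057/26 = -167997988291/473029492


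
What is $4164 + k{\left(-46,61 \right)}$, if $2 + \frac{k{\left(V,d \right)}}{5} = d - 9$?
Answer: $4414$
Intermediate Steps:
$k{\left(V,d \right)} = -55 + 5 d$ ($k{\left(V,d \right)} = -10 + 5 \left(d - 9\right) = -10 + 5 \left(-9 + d\right) = -10 + \left(-45 + 5 d\right) = -55 + 5 d$)
$4164 + k{\left(-46,61 \right)} = 4164 + \left(-55 + 5 \cdot 61\right) = 4164 + \left(-55 + 305\right) = 4164 + 250 = 4414$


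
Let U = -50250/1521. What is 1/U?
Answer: -507/16750 ≈ -0.030269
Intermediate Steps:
U = -16750/507 (U = -50250*1/1521 = -16750/507 ≈ -33.037)
1/U = 1/(-16750/507) = -507/16750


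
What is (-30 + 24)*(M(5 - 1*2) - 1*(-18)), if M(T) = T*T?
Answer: -162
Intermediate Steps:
M(T) = T²
(-30 + 24)*(M(5 - 1*2) - 1*(-18)) = (-30 + 24)*((5 - 1*2)² - 1*(-18)) = -6*((5 - 2)² + 18) = -6*(3² + 18) = -6*(9 + 18) = -6*27 = -162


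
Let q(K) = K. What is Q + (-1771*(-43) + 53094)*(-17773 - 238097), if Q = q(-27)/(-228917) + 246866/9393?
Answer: -71108613090107840357/2150217381 ≈ -3.3070e+10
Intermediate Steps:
Q = 56512077733/2150217381 (Q = -27/(-228917) + 246866/9393 = -27*(-1/228917) + 246866*(1/9393) = 27/228917 + 246866/9393 = 56512077733/2150217381 ≈ 26.282)
Q + (-1771*(-43) + 53094)*(-17773 - 238097) = 56512077733/2150217381 + (-1771*(-43) + 53094)*(-17773 - 238097) = 56512077733/2150217381 + (76153 + 53094)*(-255870) = 56512077733/2150217381 + 129247*(-255870) = 56512077733/2150217381 - 33070429890 = -71108613090107840357/2150217381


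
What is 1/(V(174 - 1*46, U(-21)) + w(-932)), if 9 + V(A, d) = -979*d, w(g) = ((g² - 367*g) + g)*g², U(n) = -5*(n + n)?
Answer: 1/1050805517665 ≈ 9.5165e-13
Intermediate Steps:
U(n) = -10*n
w(g) = g²*(g² - 366*g) (w(g) = (g² - 366*g)*g² = g²*(g² - 366*g))
V(A, d) = -9 - 979*d
1/(V(174 - 1*46, U(-21)) + w(-932)) = 1/((-9 - (-9790)*(-21)) + (-932)³*(-366 - 932)) = 1/((-9 - 979*210) - 809557568*(-1298)) = 1/((-9 - 205590) + 1050805723264) = 1/(-205599 + 1050805723264) = 1/1050805517665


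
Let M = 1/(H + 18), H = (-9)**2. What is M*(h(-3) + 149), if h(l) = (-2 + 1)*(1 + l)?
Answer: 151/99 ≈ 1.5253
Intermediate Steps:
h(l) = -1 - l (h(l) = -(1 + l) = -1 - l)
H = 81
M = 1/99 (M = 1/(81 + 18) = 1/99 ≈ 0.010101)
M*(h(-3) + 149) = ((-1 - 1*(-3)) + 149)/99 = ((-1 + 3) + 149)/99 = (2 + 149)/99 = (1/99)*151 = 151/99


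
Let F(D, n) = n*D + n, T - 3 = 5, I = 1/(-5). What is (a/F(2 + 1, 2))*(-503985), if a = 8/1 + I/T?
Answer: -32154243/64 ≈ -5.0241e+5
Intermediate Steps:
I = -1/5 ≈ -0.20000
T = 8 (T = 3 + 5 = 8)
F(D, n) = n + D*n (F(D, n) = D*n + n = n + D*n)
a = 319/40 (a = 8/1 - 1/5/8 = 8*1 - 1/5*1/8 = 8 - 1/40 = 319/40 ≈ 7.9750)
(a/F(2 + 1, 2))*(-503985) = (319/(40*((2*(1 + (2 + 1))))))*(-503985) = (319/(40*((2*(1 + 3)))))*(-503985) = (319/(40*((2*4))))*(-503985) = ((319/40)/8)*(-503985) = ((319/40)*(1/8))*(-503985) = (319/320)*(-503985) = -32154243/64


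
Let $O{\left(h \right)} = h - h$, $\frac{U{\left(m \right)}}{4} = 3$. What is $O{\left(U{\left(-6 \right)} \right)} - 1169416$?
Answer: $-1169416$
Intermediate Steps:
$U{\left(m \right)} = 12$ ($U{\left(m \right)} = 4 \cdot 3 = 12$)
$O{\left(h \right)} = 0$
$O{\left(U{\left(-6 \right)} \right)} - 1169416 = 0 - 1169416 = -1169416$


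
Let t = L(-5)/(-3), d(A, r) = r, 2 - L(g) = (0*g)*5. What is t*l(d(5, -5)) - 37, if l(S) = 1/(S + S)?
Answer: -554/15 ≈ -36.933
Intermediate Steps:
L(g) = 2 (L(g) = 2 - 0*g*5 = 2 - 0*5 = 2 - 1*0 = 2 + 0 = 2)
l(S) = 1/(2*S)
t = -⅔ (t = 2/(-3) = 2*(-⅓) = -⅔ ≈ -0.66667)
t*l(d(5, -5)) - 37 = -1/(3*(-5)) - 37 = -(-1)/(3*5) - 37 = -⅔*(-⅒) - 37 = 1/15 - 37 = -554/15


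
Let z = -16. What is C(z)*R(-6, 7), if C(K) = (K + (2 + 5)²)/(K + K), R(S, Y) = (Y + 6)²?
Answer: -5577/32 ≈ -174.28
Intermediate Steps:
R(S, Y) = (6 + Y)²
C(K) = (49 + K)/(2*K) (C(K) = (K + 7²)/((2*K)) = (K + 49)*(1/(2*K)) = (49 + K)*(1/(2*K)) = (49 + K)/(2*K))
C(z)*R(-6, 7) = ((½)*(49 - 16)/(-16))*(6 + 7)² = ((½)*(-1/16)*33)*13² = -33/32*169 = -5577/32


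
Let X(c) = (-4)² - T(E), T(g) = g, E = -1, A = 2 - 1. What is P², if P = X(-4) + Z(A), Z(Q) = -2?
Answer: 225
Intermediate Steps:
A = 1
X(c) = 17 (X(c) = (-4)² - 1*(-1) = 16 + 1 = 17)
P = 15 (P = 17 - 2 = 15)
P² = 15² = 225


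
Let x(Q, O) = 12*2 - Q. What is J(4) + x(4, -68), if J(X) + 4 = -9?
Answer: 7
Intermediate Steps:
J(X) = -13 (J(X) = -4 - 9 = -13)
x(Q, O) = 24 - Q
J(4) + x(4, -68) = -13 + (24 - 1*4) = -13 + (24 - 4) = -13 + 20 = 7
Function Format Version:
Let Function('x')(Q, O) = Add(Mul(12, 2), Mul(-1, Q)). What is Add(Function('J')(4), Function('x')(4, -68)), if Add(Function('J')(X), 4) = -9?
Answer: 7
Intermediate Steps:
Function('J')(X) = -13 (Function('J')(X) = Add(-4, -9) = -13)
Function('x')(Q, O) = Add(24, Mul(-1, Q))
Add(Function('J')(4), Function('x')(4, -68)) = Add(-13, Add(24, Mul(-1, 4))) = Add(-13, Add(24, -4)) = Add(-13, 20) = 7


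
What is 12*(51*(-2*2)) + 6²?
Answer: -2412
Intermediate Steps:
12*(51*(-2*2)) + 6² = 12*(51*(-4)) + 36 = 12*(-204) + 36 = -2448 + 36 = -2412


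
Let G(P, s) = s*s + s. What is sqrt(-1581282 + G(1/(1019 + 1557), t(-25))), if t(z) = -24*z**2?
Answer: sqrt(223403718) ≈ 14947.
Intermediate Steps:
G(P, s) = s + s**2 (G(P, s) = s**2 + s = s + s**2)
sqrt(-1581282 + G(1/(1019 + 1557), t(-25))) = sqrt(-1581282 + (-24*(-25)**2)*(1 - 24*(-25)**2)) = sqrt(-1581282 + (-24*625)*(1 - 24*625)) = sqrt(-1581282 - 15000*(1 - 15000)) = sqrt(-1581282 - 15000*(-14999)) = sqrt(-1581282 + 224985000) = sqrt(223403718)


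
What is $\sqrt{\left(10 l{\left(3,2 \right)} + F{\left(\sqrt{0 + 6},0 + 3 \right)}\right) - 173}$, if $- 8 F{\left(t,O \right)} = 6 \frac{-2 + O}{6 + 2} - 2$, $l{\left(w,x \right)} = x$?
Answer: $\frac{i \sqrt{9782}}{8} \approx 12.363 i$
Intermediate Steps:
$F{\left(t,O \right)} = \frac{7}{16} - \frac{3 O}{32}$ ($F{\left(t,O \right)} = - \frac{6 \frac{-2 + O}{6 + 2} - 2}{8} = - \frac{6 \frac{-2 + O}{8} - 2}{8} = - \frac{6 \left(-2 + O\right) \frac{1}{8} - 2}{8} = - \frac{6 \left(- \frac{1}{4} + \frac{O}{8}\right) - 2}{8} = - \frac{\left(- \frac{3}{2} + \frac{3 O}{4}\right) - 2}{8} = - \frac{- \frac{7}{2} + \frac{3 O}{4}}{8} = \frac{7}{16} - \frac{3 O}{32}$)
$\sqrt{\left(10 l{\left(3,2 \right)} + F{\left(\sqrt{0 + 6},0 + 3 \right)}\right) - 173} = \sqrt{\left(10 \cdot 2 + \left(\frac{7}{16} - \frac{3 \left(0 + 3\right)}{32}\right)\right) - 173} = \sqrt{\left(20 + \left(\frac{7}{16} - \frac{9}{32}\right)\right) - 173} = \sqrt{\left(20 + \frac{5}{32}\right) - 173} = \sqrt{\frac{645}{32} - 173} = \sqrt{- \frac{4891}{32}} = \frac{i \sqrt{9782}}{8}$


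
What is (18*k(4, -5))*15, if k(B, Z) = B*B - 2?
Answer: 3780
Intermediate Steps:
k(B, Z) = -2 + B² (k(B, Z) = B² - 2 = -2 + B²)
(18*k(4, -5))*15 = (18*(-2 + 4²))*15 = (18*(-2 + 16))*15 = (18*14)*15 = 252*15 = 3780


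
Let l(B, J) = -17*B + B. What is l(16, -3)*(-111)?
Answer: 28416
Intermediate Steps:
l(B, J) = -16*B
l(16, -3)*(-111) = -16*16*(-111) = -256*(-111) = 28416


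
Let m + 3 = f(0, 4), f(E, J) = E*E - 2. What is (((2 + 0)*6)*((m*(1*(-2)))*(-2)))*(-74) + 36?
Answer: 17796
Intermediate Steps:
f(E, J) = -2 + E² (f(E, J) = E² - 2 = -2 + E²)
m = -5 (m = -3 + (-2 + 0²) = -3 + (-2 + 0) = -3 - 2 = -5)
(((2 + 0)*6)*((m*(1*(-2)))*(-2)))*(-74) + 36 = (((2 + 0)*6)*(-5*(-2)*(-2)))*(-74) + 36 = ((2*6)*(-5*(-2)*(-2)))*(-74) + 36 = (12*(10*(-2)))*(-74) + 36 = (12*(-20))*(-74) + 36 = -240*(-74) + 36 = 17760 + 36 = 17796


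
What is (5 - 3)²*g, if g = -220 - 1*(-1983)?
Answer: 7052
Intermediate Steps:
g = 1763 (g = -220 + 1983 = 1763)
(5 - 3)²*g = (5 - 3)²*1763 = 2²*1763 = 4*1763 = 7052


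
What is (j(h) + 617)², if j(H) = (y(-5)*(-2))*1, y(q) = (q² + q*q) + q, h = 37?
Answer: 277729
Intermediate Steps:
y(q) = q + 2*q² (y(q) = (q² + q²) + q = 2*q² + q = q + 2*q²)
j(H) = -90 (j(H) = (-5*(1 + 2*(-5))*(-2))*1 = (-5*(1 - 10)*(-2))*1 = (-5*(-9)*(-2))*1 = (45*(-2))*1 = -90*1 = -90)
(j(h) + 617)² = (-90 + 617)² = 527² = 277729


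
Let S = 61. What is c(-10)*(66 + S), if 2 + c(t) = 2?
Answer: 0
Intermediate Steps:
c(t) = 0 (c(t) = -2 + 2 = 0)
c(-10)*(66 + S) = 0*(66 + 61) = 0*127 = 0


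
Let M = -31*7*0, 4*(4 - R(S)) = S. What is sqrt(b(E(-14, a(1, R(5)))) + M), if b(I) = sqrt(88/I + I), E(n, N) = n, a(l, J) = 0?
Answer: 7**(3/4)*142**(1/4)*sqrt(I)/7 ≈ 1.5007 + 1.5007*I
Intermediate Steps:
R(S) = 4 - S/4
M = 0 (M = -217*0 = 0)
b(I) = sqrt(I + 88/I)
sqrt(b(E(-14, a(1, R(5)))) + M) = sqrt(sqrt(-14 + 88/(-14)) + 0) = sqrt(sqrt(-14 + 88*(-1/14)) + 0) = sqrt(sqrt(-14 - 44/7) + 0) = sqrt(sqrt(-142/7) + 0) = sqrt(I*sqrt(994)/7 + 0) = sqrt(I*sqrt(994)/7) = 7**(3/4)*142**(1/4)*sqrt(I)/7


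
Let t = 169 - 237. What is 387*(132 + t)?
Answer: 24768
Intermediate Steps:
t = -68
387*(132 + t) = 387*(132 - 68) = 387*64 = 24768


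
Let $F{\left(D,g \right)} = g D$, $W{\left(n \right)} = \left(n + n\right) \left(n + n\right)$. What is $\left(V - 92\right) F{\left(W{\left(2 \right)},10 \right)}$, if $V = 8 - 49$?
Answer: $-21280$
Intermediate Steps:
$W{\left(n \right)} = 4 n^{2}$ ($W{\left(n \right)} = 2 n 2 n = 4 n^{2}$)
$F{\left(D,g \right)} = D g$
$V = -41$
$\left(V - 92\right) F{\left(W{\left(2 \right)},10 \right)} = \left(-41 - 92\right) 4 \cdot 2^{2} \cdot 10 = \left(-41 - 92\right) 4 \cdot 4 \cdot 10 = \left(-41 - 92\right) 16 \cdot 10 = \left(-133\right) 160 = -21280$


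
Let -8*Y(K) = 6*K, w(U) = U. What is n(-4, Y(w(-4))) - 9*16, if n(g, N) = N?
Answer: -141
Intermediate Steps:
Y(K) = -3*K/4
n(-4, Y(w(-4))) - 9*16 = -3/4*(-4) - 9*16 = 3 - 144 = -141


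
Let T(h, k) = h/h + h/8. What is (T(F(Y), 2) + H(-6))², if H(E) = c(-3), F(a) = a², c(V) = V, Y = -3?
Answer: 49/64 ≈ 0.76563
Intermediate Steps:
H(E) = -3
T(h, k) = 1 + h/8 (T(h, k) = 1 + h*(⅛) = 1 + h/8)
(T(F(Y), 2) + H(-6))² = ((1 + (⅛)*(-3)²) - 3)² = ((1 + (⅛)*9) - 3)² = ((1 + 9/8) - 3)² = (17/8 - 3)² = (-7/8)² = 49/64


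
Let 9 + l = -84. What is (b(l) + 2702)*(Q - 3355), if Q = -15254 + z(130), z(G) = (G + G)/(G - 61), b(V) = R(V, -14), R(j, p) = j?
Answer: -3349332449/69 ≈ -4.8541e+7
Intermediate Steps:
l = -93 (l = -9 - 84 = -93)
b(V) = V
z(G) = 2*G/(-61 + G) (z(G) = (2*G)/(-61 + G) = 2*G/(-61 + G))
Q = -1052266/69 (Q = -15254 + 2*130/(-61 + 130) = -15254 + 2*130/69 = -15254 + 2*130*(1/69) = -15254 + 260/69 = -1052266/69 ≈ -15250.)
(b(l) + 2702)*(Q - 3355) = (-93 + 2702)*(-1052266/69 - 3355) = 2609*(-1283761/69) = -3349332449/69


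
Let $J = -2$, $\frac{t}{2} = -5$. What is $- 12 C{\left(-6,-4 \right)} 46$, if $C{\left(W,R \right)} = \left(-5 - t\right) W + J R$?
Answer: $12144$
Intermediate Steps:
$t = -10$ ($t = 2 \left(-5\right) = -10$)
$C{\left(W,R \right)} = - 2 R + 5 W$ ($C{\left(W,R \right)} = \left(-5 - -10\right) W - 2 R = \left(-5 + 10\right) W - 2 R = 5 W - 2 R = - 2 R + 5 W$)
$- 12 C{\left(-6,-4 \right)} 46 = - 12 \left(\left(-2\right) \left(-4\right) + 5 \left(-6\right)\right) 46 = - 12 \left(8 - 30\right) 46 = \left(-12\right) \left(-22\right) 46 = 264 \cdot 46 = 12144$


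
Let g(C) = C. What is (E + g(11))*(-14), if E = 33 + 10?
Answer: -756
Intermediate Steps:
E = 43
(E + g(11))*(-14) = (43 + 11)*(-14) = 54*(-14) = -756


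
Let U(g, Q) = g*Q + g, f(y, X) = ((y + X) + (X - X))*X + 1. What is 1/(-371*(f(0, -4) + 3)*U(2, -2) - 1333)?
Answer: 1/13507 ≈ 7.4036e-5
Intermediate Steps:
f(y, X) = 1 + X*(X + y) (f(y, X) = ((X + y) + 0)*X + 1 = (X + y)*X + 1 = X*(X + y) + 1 = 1 + X*(X + y))
U(g, Q) = g + Q*g (U(g, Q) = Q*g + g = g + Q*g)
1/(-371*(f(0, -4) + 3)*U(2, -2) - 1333) = 1/(-371*((1 + (-4)² - 4*0) + 3)*2*(1 - 2) - 1333) = 1/(-371*((1 + 16 + 0) + 3)*2*(-1) - 1333) = 1/(-371*(17 + 3)*(-2) - 1333) = 1/(-7420*(-2) - 1333) = 1/(-371*(-40) - 1333) = 1/(14840 - 1333) = 1/13507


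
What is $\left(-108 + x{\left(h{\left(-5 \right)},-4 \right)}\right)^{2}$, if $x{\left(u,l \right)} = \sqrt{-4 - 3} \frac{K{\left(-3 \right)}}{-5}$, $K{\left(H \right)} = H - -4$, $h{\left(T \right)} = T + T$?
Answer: $\frac{\left(540 + i \sqrt{7}\right)^{2}}{25} \approx 11664.0 + 114.3 i$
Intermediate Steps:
$h{\left(T \right)} = 2 T$
$K{\left(H \right)} = 4 + H$ ($K{\left(H \right)} = H + 4 = 4 + H$)
$x{\left(u,l \right)} = - \frac{i \sqrt{7}}{5}$ ($x{\left(u,l \right)} = \sqrt{-4 - 3} \frac{4 - 3}{-5} = \sqrt{-7} \cdot 1 \left(- \frac{1}{5}\right) = i \sqrt{7} \left(- \frac{1}{5}\right) = - \frac{i \sqrt{7}}{5}$)
$\left(-108 + x{\left(h{\left(-5 \right)},-4 \right)}\right)^{2} = \left(-108 - \frac{i \sqrt{7}}{5}\right)^{2}$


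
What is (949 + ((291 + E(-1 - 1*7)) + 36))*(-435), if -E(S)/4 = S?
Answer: -568980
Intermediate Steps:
E(S) = -4*S
(949 + ((291 + E(-1 - 1*7)) + 36))*(-435) = (949 + ((291 - 4*(-1 - 1*7)) + 36))*(-435) = (949 + ((291 - 4*(-1 - 7)) + 36))*(-435) = (949 + ((291 - 4*(-8)) + 36))*(-435) = (949 + ((291 + 32) + 36))*(-435) = (949 + (323 + 36))*(-435) = (949 + 359)*(-435) = 1308*(-435) = -568980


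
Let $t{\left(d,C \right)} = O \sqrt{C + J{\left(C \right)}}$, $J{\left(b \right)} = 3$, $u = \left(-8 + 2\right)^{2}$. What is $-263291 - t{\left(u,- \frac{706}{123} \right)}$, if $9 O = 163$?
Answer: $-263291 - \frac{163 i \sqrt{41451}}{1107} \approx -2.6329 \cdot 10^{5} - 29.978 i$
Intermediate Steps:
$u = 36$ ($u = \left(-6\right)^{2} = 36$)
$O = \frac{163}{9}$ ($O = \frac{1}{9} \cdot 163 = \frac{163}{9} \approx 18.111$)
$t{\left(d,C \right)} = \frac{163 \sqrt{3 + C}}{9}$ ($t{\left(d,C \right)} = \frac{163 \sqrt{C + 3}}{9} = \frac{163 \sqrt{3 + C}}{9}$)
$-263291 - t{\left(u,- \frac{706}{123} \right)} = -263291 - \frac{163 \sqrt{3 - \frac{706}{123}}}{9} = -263291 - \frac{163 \sqrt{- \frac{337}{123}}}{9} = -263291 - \frac{163 \frac{i \sqrt{41451}}{123}}{9} = -263291 - \frac{163 i \sqrt{41451}}{1107}$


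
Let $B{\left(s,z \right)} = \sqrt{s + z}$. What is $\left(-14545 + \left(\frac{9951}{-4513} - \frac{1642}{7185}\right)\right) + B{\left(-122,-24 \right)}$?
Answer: $- \frac{471713696506}{32425905} + i \sqrt{146} \approx -14547.0 + 12.083 i$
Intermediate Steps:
$\left(-14545 + \left(\frac{9951}{-4513} - \frac{1642}{7185}\right)\right) + B{\left(-122,-24 \right)} = \left(-14545 + \left(\frac{9951}{-4513} - \frac{1642}{7185}\right)\right) + \sqrt{-122 - 24} = \left(-14545 + \left(9951 \left(- \frac{1}{4513}\right) - \frac{1642}{7185}\right)\right) + \sqrt{-146} = \left(-14545 - \frac{78908281}{32425905}\right) + i \sqrt{146} = - \frac{471713696506}{32425905} + i \sqrt{146}$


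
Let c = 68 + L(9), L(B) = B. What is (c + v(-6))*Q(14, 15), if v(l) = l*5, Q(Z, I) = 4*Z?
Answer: 2632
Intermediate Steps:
c = 77 (c = 68 + 9 = 77)
v(l) = 5*l
(c + v(-6))*Q(14, 15) = (77 + 5*(-6))*(4*14) = (77 - 30)*56 = 47*56 = 2632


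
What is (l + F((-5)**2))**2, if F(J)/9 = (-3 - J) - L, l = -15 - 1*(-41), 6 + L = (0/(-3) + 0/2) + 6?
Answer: 51076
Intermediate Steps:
L = 0 (L = -6 + ((0/(-3) + 0/2) + 6) = -6 + ((0*(-1/3) + 0*(1/2)) + 6) = -6 + ((0 + 0) + 6) = -6 + (0 + 6) = -6 + 6 = 0)
l = 26 (l = -15 + 41 = 26)
F(J) = -27 - 9*J (F(J) = 9*((-3 - J) - 1*0) = 9*((-3 - J) + 0) = 9*(-3 - J) = -27 - 9*J)
(l + F((-5)**2))**2 = (26 + (-27 - 9*(-5)**2))**2 = (26 + (-27 - 9*25))**2 = (26 + (-27 - 225))**2 = (26 - 252)**2 = (-226)**2 = 51076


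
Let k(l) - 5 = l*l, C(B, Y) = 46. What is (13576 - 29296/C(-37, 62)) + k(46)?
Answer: 346383/23 ≈ 15060.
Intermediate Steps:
k(l) = 5 + l² (k(l) = 5 + l*l = 5 + l²)
(13576 - 29296/C(-37, 62)) + k(46) = (13576 - 29296/46) + (5 + 46²) = (13576 - 29296*1/46) + (5 + 2116) = (13576 - 14648/23) + 2121 = 297600/23 + 2121 = 346383/23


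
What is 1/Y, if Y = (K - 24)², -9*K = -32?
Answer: 81/33856 ≈ 0.0023925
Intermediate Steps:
K = 32/9 (K = -⅑*(-32) = 32/9 ≈ 3.5556)
Y = 33856/81 (Y = (32/9 - 24)² = (-184/9)² = 33856/81 ≈ 417.98)
1/Y = 1/(33856/81) = 81/33856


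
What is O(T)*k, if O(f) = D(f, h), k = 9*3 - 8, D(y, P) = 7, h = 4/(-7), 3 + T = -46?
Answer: 133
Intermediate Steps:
T = -49 (T = -3 - 46 = -49)
h = -4/7 (h = 4*(-1/7) = -4/7 ≈ -0.57143)
k = 19 (k = 27 - 8 = 19)
O(f) = 7
O(T)*k = 7*19 = 133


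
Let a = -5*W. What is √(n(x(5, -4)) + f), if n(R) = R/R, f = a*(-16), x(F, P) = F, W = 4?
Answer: √321 ≈ 17.916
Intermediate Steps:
a = -20 (a = -5*4 = -20)
f = 320 (f = -20*(-16) = 320)
n(R) = 1
√(n(x(5, -4)) + f) = √(1 + 320) = √321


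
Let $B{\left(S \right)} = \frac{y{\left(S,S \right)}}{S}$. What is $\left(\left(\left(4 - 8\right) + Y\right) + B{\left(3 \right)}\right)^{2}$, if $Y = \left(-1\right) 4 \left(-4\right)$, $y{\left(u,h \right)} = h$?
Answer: $169$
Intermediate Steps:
$Y = 16$ ($Y = \left(-4\right) \left(-4\right) = 16$)
$B{\left(S \right)} = 1$ ($B{\left(S \right)} = \frac{S}{S} = 1$)
$\left(\left(\left(4 - 8\right) + Y\right) + B{\left(3 \right)}\right)^{2} = \left(\left(\left(4 - 8\right) + 16\right) + 1\right)^{2} = \left(\left(-4 + 16\right) + 1\right)^{2} = \left(12 + 1\right)^{2} = 13^{2} = 169$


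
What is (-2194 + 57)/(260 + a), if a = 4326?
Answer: -2137/4586 ≈ -0.46598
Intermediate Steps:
(-2194 + 57)/(260 + a) = (-2194 + 57)/(260 + 4326) = -2137/4586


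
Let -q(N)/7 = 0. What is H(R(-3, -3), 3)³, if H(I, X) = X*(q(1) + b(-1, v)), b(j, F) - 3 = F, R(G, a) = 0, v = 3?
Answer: 5832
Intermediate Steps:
q(N) = 0 (q(N) = -7*0 = 0)
b(j, F) = 3 + F
H(I, X) = 6*X (H(I, X) = X*(0 + (3 + 3)) = X*(0 + 6) = X*6 = 6*X)
H(R(-3, -3), 3)³ = (6*3)³ = 18³ = 5832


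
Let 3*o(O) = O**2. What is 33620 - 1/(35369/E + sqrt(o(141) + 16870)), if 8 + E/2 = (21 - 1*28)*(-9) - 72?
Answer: 41144279209526/1223803629 + 1156*sqrt(23497)/1223803629 ≈ 33620.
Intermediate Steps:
E = -34 (E = -16 + 2*((21 - 1*28)*(-9) - 72) = -16 + 2*((21 - 28)*(-9) - 72) = -16 + 2*(-7*(-9) - 72) = -16 + 2*(63 - 72) = -16 + 2*(-9) = -16 - 18 = -34)
o(O) = O**2/3
33620 - 1/(35369/E + sqrt(o(141) + 16870)) = 33620 - 1/(35369/(-34) + sqrt((1/3)*141**2 + 16870)) = 33620 - 1/(35369*(-1/34) + sqrt((1/3)*19881 + 16870)) = 33620 - 1/(-35369/34 + sqrt(6627 + 16870)) = 33620 - 1/(-35369/34 + sqrt(23497))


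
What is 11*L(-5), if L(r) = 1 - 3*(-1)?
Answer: 44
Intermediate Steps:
L(r) = 4 (L(r) = 1 + 3 = 4)
11*L(-5) = 11*4 = 44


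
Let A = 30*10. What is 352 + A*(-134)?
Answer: -39848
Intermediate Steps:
A = 300
352 + A*(-134) = 352 + 300*(-134) = 352 - 40200 = -39848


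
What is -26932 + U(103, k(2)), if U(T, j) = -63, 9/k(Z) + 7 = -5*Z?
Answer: -26995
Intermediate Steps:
k(Z) = 9/(-7 - 5*Z)
-26932 + U(103, k(2)) = -26932 - 63 = -26995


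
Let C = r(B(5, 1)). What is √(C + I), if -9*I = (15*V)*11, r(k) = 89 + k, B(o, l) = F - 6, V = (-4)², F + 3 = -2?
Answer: I*√1938/3 ≈ 14.674*I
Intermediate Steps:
F = -5 (F = -3 - 2 = -5)
V = 16
B(o, l) = -11 (B(o, l) = -5 - 6 = -11)
C = 78 (C = 89 - 11 = 78)
I = -880/3 (I = -15*16*11/9 = -80*11/3 = -⅑*2640 = -880/3 ≈ -293.33)
√(C + I) = √(78 - 880/3) = √(-646/3) = I*√1938/3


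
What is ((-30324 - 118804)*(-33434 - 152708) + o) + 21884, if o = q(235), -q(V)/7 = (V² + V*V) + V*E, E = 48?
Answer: 27758153950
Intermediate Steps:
q(V) = -336*V - 14*V² (q(V) = -7*((V² + V*V) + V*48) = -7*((V² + V²) + 48*V) = -7*(2*V² + 48*V) = -336*V - 14*V²)
o = -852110 (o = -14*235*(24 + 235) = -14*235*259 = -852110)
((-30324 - 118804)*(-33434 - 152708) + o) + 21884 = ((-30324 - 118804)*(-33434 - 152708) - 852110) + 21884 = (-149128*(-186142) - 852110) + 21884 = (27758984176 - 852110) + 21884 = 27758132066 + 21884 = 27758153950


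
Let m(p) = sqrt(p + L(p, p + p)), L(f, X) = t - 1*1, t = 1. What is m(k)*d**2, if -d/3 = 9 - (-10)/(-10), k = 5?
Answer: 576*sqrt(5) ≈ 1288.0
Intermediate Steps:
L(f, X) = 0 (L(f, X) = 1 - 1*1 = 1 - 1 = 0)
m(p) = sqrt(p) (m(p) = sqrt(p + 0) = sqrt(p))
d = -24 (d = -3*(9 - (-10)/(-10)) = -3*(9 - (-10)*(-1)/10) = -3*(9 - 1*1) = -3*(9 - 1) = -3*8 = -24)
m(k)*d**2 = sqrt(5)*(-24)**2 = sqrt(5)*576 = 576*sqrt(5)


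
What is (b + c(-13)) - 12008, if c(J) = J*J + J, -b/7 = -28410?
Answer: 187018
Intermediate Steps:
b = 198870 (b = -7*(-28410) = 198870)
c(J) = J + J² (c(J) = J² + J = J + J²)
(b + c(-13)) - 12008 = (198870 - 13*(1 - 13)) - 12008 = (198870 - 13*(-12)) - 12008 = (198870 + 156) - 12008 = 199026 - 12008 = 187018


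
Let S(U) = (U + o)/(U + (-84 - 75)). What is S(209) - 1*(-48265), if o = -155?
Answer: 1206652/25 ≈ 48266.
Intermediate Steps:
S(U) = (-155 + U)/(-159 + U) (S(U) = (U - 155)/(U + (-84 - 75)) = (-155 + U)/(U - 159) = (-155 + U)/(-159 + U))
S(209) - 1*(-48265) = (-155 + 209)/(-159 + 209) - 1*(-48265) = 54/50 + 48265 = (1/50)*54 + 48265 = 27/25 + 48265 = 1206652/25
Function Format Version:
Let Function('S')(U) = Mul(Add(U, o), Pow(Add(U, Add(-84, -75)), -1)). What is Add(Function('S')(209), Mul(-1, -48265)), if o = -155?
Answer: Rational(1206652, 25) ≈ 48266.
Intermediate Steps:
Function('S')(U) = Mul(Pow(Add(-159, U), -1), Add(-155, U)) (Function('S')(U) = Mul(Add(U, -155), Pow(Add(U, Add(-84, -75)), -1)) = Mul(Add(-155, U), Pow(Add(U, -159), -1)) = Mul(Add(-155, U), Pow(Add(-159, U), -1)) = Mul(Pow(Add(-159, U), -1), Add(-155, U)))
Add(Function('S')(209), Mul(-1, -48265)) = Add(Mul(Pow(Add(-159, 209), -1), Add(-155, 209)), Mul(-1, -48265)) = Add(Mul(Pow(50, -1), 54), 48265) = Add(Mul(Rational(1, 50), 54), 48265) = Add(Rational(27, 25), 48265) = Rational(1206652, 25)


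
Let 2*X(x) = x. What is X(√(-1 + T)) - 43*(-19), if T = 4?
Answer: 817 + √3/2 ≈ 817.87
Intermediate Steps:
X(x) = x/2
X(√(-1 + T)) - 43*(-19) = √(-1 + 4)/2 - 43*(-19) = √3/2 + 817 = 817 + √3/2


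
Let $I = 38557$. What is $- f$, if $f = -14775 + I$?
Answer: $-23782$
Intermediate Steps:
$f = 23782$ ($f = -14775 + 38557 = 23782$)
$- f = \left(-1\right) 23782 = -23782$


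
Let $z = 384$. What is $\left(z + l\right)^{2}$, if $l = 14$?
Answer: $158404$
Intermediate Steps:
$\left(z + l\right)^{2} = \left(384 + 14\right)^{2} = 398^{2} = 158404$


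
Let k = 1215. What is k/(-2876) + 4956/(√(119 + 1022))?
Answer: -1215/2876 + 708*√1141/163 ≈ 146.30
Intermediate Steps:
k/(-2876) + 4956/(√(119 + 1022)) = 1215/(-2876) + 4956/(√(119 + 1022)) = 1215*(-1/2876) + 4956/(√1141) = -1215/2876 + 4956*(√1141/1141) = -1215/2876 + 708*√1141/163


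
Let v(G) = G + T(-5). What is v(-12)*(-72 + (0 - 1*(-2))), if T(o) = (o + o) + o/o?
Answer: 1470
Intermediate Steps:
T(o) = 1 + 2*o (T(o) = 2*o + 1 = 1 + 2*o)
v(G) = -9 + G (v(G) = G + (1 + 2*(-5)) = G + (1 - 10) = G - 9 = -9 + G)
v(-12)*(-72 + (0 - 1*(-2))) = (-9 - 12)*(-72 + (0 - 1*(-2))) = -21*(-72 + (0 + 2)) = -21*(-72 + 2) = -21*(-70) = 1470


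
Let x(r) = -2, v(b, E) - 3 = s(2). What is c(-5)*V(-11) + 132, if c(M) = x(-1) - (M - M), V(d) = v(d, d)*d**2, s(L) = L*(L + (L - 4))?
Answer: -594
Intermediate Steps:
s(L) = L*(-4 + 2*L) (s(L) = L*(L + (-4 + L)) = L*(-4 + 2*L))
v(b, E) = 3 (v(b, E) = 3 + 2*2*(-2 + 2) = 3 + 2*2*0 = 3 + 0 = 3)
V(d) = 3*d**2
c(M) = -2 (c(M) = -2 - (M - M) = -2 - 1*0 = -2 + 0 = -2)
c(-5)*V(-11) + 132 = -6*(-11)**2 + 132 = -6*121 + 132 = -2*363 + 132 = -726 + 132 = -594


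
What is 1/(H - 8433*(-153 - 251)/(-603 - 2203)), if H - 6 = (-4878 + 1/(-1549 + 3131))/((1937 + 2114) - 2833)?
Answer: -2703407028/3276974254033 ≈ -0.00082497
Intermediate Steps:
H = 3844261/1926876 (H = 6 + (-4878 + 1/(-1549 + 3131))/((1937 + 2114) - 2833) = 6 + (-4878 + 1/1582)/(4051 - 2833) = 6 + (-4878 + 1/1582)/1218 = 6 - 7716995/1582*1/1218 = 6 - 7716995/1926876 = 3844261/1926876 ≈ 1.9951)
1/(H - 8433*(-153 - 251)/(-603 - 2203)) = 1/(3844261/1926876 - 8433*(-153 - 251)/(-603 - 2203)) = 1/(3844261/1926876 - 8433/((-2806/(-404)))) = 1/(3844261/1926876 - 8433/((-2806*(-1/404)))) = 1/(3844261/1926876 - 8433/1403/202) = 1/(3844261/1926876 - 8433*202/1403) = 1/(3844261/1926876 - 1703466/1403) = 1/(-3276974254033/2703407028) = -2703407028/3276974254033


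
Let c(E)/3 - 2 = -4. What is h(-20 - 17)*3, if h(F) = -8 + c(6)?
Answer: -42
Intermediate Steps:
c(E) = -6 (c(E) = 6 + 3*(-4) = 6 - 12 = -6)
h(F) = -14 (h(F) = -8 - 6 = -14)
h(-20 - 17)*3 = -14*3 = -42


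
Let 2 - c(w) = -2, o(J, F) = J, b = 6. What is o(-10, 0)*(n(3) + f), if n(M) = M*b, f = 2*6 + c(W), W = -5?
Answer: -340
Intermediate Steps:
c(w) = 4 (c(w) = 2 - 1*(-2) = 2 + 2 = 4)
f = 16 (f = 2*6 + 4 = 12 + 4 = 16)
n(M) = 6*M (n(M) = M*6 = 6*M)
o(-10, 0)*(n(3) + f) = -10*(6*3 + 16) = -10*(18 + 16) = -10*34 = -340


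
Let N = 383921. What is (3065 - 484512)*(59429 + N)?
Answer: -213449527450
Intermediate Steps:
(3065 - 484512)*(59429 + N) = (3065 - 484512)*(59429 + 383921) = -481447*443350 = -213449527450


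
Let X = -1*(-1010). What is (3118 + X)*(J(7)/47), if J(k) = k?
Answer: 28896/47 ≈ 614.81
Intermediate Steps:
X = 1010
(3118 + X)*(J(7)/47) = (3118 + 1010)*(7/47) = 4128*(7*(1/47)) = 4128*(7/47) = 28896/47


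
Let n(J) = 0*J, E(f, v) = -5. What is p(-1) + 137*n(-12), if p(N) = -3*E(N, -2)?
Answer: 15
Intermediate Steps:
n(J) = 0
p(N) = 15 (p(N) = -3*(-5) = 15)
p(-1) + 137*n(-12) = 15 + 137*0 = 15 + 0 = 15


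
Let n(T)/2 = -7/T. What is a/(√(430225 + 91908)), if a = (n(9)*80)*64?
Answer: -71680*√522133/4699197 ≈ -11.022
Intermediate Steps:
n(T) = -14/T (n(T) = 2*(-7/T) = -14/T)
a = -71680/9 (a = (-14/9*80)*64 = (-14*⅑*80)*64 = -14/9*80*64 = -1120/9*64 = -71680/9 ≈ -7964.4)
a/(√(430225 + 91908)) = -71680/(9*√(430225 + 91908)) = -71680*√522133/522133/9 = -71680*√522133/4699197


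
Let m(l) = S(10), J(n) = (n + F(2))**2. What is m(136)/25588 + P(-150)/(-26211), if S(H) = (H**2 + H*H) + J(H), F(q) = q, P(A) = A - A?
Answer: 86/6397 ≈ 0.013444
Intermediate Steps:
P(A) = 0
J(n) = (2 + n)**2 (J(n) = (n + 2)**2 = (2 + n)**2)
S(H) = (2 + H)**2 + 2*H**2 (S(H) = (H**2 + H*H) + (2 + H)**2 = (H**2 + H**2) + (2 + H)**2 = 2*H**2 + (2 + H)**2 = (2 + H)**2 + 2*H**2)
m(l) = 344 (m(l) = (2 + 10)**2 + 2*10**2 = 12**2 + 2*100 = 144 + 200 = 344)
m(136)/25588 + P(-150)/(-26211) = 344/25588 + 0/(-26211) = 344*(1/25588) + 0*(-1/26211) = 86/6397 + 0 = 86/6397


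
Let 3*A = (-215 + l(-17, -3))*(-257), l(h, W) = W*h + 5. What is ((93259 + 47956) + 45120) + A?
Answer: 199956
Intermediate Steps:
l(h, W) = 5 + W*h
A = 13621 (A = ((-215 + (5 - 3*(-17)))*(-257))/3 = ((-215 + (5 + 51))*(-257))/3 = ((-215 + 56)*(-257))/3 = (-159*(-257))/3 = (⅓)*40863 = 13621)
((93259 + 47956) + 45120) + A = ((93259 + 47956) + 45120) + 13621 = (141215 + 45120) + 13621 = 186335 + 13621 = 199956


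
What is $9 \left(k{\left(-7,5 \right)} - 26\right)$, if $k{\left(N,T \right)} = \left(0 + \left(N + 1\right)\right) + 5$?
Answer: $-243$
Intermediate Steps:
$k{\left(N,T \right)} = 6 + N$ ($k{\left(N,T \right)} = \left(0 + \left(1 + N\right)\right) + 5 = \left(1 + N\right) + 5 = 6 + N$)
$9 \left(k{\left(-7,5 \right)} - 26\right) = 9 \left(\left(6 - 7\right) - 26\right) = 9 \left(-1 - 26\right) = 9 \left(-27\right) = -243$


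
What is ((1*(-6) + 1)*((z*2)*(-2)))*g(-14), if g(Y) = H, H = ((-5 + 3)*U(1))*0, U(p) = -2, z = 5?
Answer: 0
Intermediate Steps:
H = 0 (H = ((-5 + 3)*(-2))*0 = -2*(-2)*0 = 4*0 = 0)
g(Y) = 0
((1*(-6) + 1)*((z*2)*(-2)))*g(-14) = ((1*(-6) + 1)*((5*2)*(-2)))*0 = ((-6 + 1)*(10*(-2)))*0 = -5*(-20)*0 = 100*0 = 0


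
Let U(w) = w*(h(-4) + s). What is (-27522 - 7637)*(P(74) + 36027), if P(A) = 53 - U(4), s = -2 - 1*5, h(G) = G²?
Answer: -1267270996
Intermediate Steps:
s = -7 (s = -2 - 5 = -7)
U(w) = 9*w (U(w) = w*((-4)² - 7) = w*(16 - 7) = w*9 = 9*w)
P(A) = 17 (P(A) = 53 - 9*4 = 53 - 1*36 = 53 - 36 = 17)
(-27522 - 7637)*(P(74) + 36027) = (-27522 - 7637)*(17 + 36027) = -35159*36044 = -1267270996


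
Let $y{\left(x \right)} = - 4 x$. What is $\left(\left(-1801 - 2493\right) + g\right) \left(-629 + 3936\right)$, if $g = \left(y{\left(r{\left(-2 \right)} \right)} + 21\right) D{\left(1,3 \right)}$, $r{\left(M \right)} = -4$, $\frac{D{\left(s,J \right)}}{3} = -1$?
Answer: $-14567335$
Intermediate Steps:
$D{\left(s,J \right)} = -3$ ($D{\left(s,J \right)} = 3 \left(-1\right) = -3$)
$g = -111$ ($g = \left(\left(-4\right) \left(-4\right) + 21\right) \left(-3\right) = \left(16 + 21\right) \left(-3\right) = 37 \left(-3\right) = -111$)
$\left(\left(-1801 - 2493\right) + g\right) \left(-629 + 3936\right) = \left(\left(-1801 - 2493\right) - 111\right) \left(-629 + 3936\right) = \left(\left(-1801 - 2493\right) - 111\right) 3307 = \left(-4294 - 111\right) 3307 = \left(-4405\right) 3307 = -14567335$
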